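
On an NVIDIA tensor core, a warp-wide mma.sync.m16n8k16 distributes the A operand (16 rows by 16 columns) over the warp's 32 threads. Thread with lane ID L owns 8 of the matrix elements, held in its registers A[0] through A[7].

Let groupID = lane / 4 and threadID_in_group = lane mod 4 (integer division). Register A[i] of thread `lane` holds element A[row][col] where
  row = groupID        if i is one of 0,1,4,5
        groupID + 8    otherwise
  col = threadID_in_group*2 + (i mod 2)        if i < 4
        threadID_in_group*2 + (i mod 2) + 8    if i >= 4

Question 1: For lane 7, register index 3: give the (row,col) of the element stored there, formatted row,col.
9,7

lane 7: g=1 (7/4), t=3 (7%4)
i=3: r=1+8=9, c=3*2+1+0=7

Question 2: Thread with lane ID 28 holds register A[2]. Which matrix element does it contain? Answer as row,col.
15,0

L=28=>grp=28>>2=7, tig=28&3=0
[2]=>row 7+8=15  col 0·2+0+0=0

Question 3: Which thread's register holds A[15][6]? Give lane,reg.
31,2

r=15->g=7,rb=1  c=6->cb=0,t=3,b0=0
L=7*4+3=31  i=0*4+1*2+0=2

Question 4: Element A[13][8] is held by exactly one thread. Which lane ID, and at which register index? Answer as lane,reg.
20,6

r=13⇒gr=5,Rb=1  c=8⇒Cb=1,th=0,odd=0
L=5*4+0=20  i=1*4+1*2+0=6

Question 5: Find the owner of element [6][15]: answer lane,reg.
r:6=>grp=6,rB=0  c:15=>cB=1,tig=3,lo=1
L=6*4+3=27  i=1*4+0*2+1=5

27,5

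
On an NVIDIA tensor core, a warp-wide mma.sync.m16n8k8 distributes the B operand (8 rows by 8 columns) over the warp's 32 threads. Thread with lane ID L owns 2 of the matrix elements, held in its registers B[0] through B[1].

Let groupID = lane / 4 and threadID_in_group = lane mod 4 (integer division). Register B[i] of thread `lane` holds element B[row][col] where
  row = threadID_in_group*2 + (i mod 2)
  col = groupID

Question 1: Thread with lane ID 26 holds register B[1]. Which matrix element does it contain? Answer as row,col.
lane 26: g=6 (26/4), t=2 (26%4)
i=1: r=2*2+1=5, c=g=6

5,6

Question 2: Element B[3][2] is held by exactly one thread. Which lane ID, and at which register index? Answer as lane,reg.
c=2⇒gr=2  r=3⇒th=1,odd=1
L=2*4+1=9  i=1=1

9,1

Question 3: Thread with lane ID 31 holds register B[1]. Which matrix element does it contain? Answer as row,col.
7,7

lane 31=>31/4=7, 31 mod 4=3
i=1  r:2·3+1=>7  c:7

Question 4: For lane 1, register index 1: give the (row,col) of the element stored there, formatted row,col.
3,0

1: G=0,T=1
[1] (1*2+1,0) = (3,0)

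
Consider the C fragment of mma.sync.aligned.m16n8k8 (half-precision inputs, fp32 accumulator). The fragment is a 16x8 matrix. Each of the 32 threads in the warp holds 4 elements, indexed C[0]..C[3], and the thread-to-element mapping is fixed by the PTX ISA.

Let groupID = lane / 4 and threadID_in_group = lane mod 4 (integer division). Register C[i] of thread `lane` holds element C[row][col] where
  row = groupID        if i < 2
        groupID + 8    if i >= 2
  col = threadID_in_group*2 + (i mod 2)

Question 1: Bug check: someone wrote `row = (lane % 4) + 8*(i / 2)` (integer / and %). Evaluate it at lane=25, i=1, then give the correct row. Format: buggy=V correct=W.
buggy=1 correct=6

`(lane % 4) + 8*(i / 2)`[25,1]⇒1
lane 25⇒25/4=6, 25 mod 4=1
i=1  r:6+0⇒6  c:2·1+1⇒3
row: 1 vs 6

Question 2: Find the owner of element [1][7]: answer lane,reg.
7,1

r: 1->gid=1,r8=0  c: 7->tid=3,i&1=1
L=1*4+3=7  i=0*2+1=1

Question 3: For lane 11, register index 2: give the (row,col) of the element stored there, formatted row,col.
10,6

lane 11: g=2 (11/4), t=3 (11%4)
i=2: r=2+8=10, c=3*2+0=6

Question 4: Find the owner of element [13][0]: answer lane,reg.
20,2

r:13=>grp=5,rB=1  c:0=>tig=0,lo=0
L=5*4+0=20  i=1*2+0=2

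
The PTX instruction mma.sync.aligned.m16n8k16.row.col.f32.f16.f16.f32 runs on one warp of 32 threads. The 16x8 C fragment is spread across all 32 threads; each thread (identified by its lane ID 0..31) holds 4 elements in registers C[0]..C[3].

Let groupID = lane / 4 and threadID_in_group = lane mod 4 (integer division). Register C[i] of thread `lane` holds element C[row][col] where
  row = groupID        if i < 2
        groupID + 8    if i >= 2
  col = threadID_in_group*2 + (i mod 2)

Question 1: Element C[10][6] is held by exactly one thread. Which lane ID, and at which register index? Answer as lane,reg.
11,2

r:10=>grp=2,rB=1  c:6=>tig=3,lo=0
L=2*4+3=11  i=1*2+0=2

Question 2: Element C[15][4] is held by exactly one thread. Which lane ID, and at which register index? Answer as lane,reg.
30,2

r=15⇒gr=7,Rb=1  c=4⇒th=2,odd=0
L=7*4+2=30  i=1*2+0=2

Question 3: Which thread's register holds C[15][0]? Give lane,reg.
r:15=>grp=7,rB=1  c:0=>tig=0,lo=0
L=7*4+0=28  i=1*2+0=2

28,2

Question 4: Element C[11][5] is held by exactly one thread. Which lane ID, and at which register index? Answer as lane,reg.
14,3

r: 11->gid=3,r8=1  c: 5->tid=2,i&1=1
L=3*4+2=14  i=1*2+1=3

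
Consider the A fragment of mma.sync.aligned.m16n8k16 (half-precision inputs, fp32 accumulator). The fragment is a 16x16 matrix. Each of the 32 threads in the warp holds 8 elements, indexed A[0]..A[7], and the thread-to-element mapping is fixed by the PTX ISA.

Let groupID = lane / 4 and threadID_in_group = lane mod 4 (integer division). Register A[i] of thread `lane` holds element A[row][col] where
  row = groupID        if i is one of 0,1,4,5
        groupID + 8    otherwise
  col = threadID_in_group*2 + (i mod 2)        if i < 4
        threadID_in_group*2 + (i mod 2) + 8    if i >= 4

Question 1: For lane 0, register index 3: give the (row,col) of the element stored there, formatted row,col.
0: g=0,t=0
[3] (0+8,0*2+1+0) = (8,1)

8,1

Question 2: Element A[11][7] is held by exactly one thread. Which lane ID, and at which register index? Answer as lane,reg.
15,3

r=11⇒gr=3,Rb=1  c=7⇒Cb=0,th=3,odd=1
L=3*4+3=15  i=0*4+1*2+1=3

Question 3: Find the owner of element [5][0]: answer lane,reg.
20,0

r: 5->gid=5,r8=0  c: 0->c8=0,tid=0,i&1=0
L=5*4+0=20  i=0*4+0*2+0=0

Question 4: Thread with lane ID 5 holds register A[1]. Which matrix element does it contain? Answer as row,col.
1,3

L=5⇒gr=5>>2=1, th=5&3=1
[1]⇒row 1+0=1  col 1·2+1+0=3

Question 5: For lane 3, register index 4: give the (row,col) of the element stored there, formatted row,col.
3: gr=0,th=3
[4] (0+0,3*2+0+8) = (0,14)

0,14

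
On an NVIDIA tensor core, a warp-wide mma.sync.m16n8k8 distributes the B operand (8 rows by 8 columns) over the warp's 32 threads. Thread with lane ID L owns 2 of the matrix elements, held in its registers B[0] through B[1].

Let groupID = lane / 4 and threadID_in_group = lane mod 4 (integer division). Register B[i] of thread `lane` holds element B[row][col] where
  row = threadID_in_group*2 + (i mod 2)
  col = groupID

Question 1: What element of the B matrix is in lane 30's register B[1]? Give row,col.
5,7

L=30=>grp=30>>2=7, tig=30&3=2
[1]=>row 2·2+1=5  col grp=7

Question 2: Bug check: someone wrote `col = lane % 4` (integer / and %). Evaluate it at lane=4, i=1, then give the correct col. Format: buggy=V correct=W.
buggy=0 correct=1

`lane % 4`[4,1]→0
lane 4: G=1 (4/4), T=0 (4%4)
i=1: r=0*2+1=1, c=G=1
col: 0 vs 1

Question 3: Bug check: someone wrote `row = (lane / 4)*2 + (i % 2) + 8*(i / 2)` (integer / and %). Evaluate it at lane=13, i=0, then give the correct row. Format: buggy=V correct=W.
`(lane / 4)*2 + (i % 2) + 8*(i / 2)`[13,0]→6
lane 13: G=3 (13/4), T=1 (13%4)
i=0: r=1*2+0=2, c=G=3
row: 6 vs 2

buggy=6 correct=2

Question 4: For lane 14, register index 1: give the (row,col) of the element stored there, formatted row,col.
L=14⇒gr=14>>2=3, th=14&3=2
[1]⇒row 2·2+1=5  col gr=3

5,3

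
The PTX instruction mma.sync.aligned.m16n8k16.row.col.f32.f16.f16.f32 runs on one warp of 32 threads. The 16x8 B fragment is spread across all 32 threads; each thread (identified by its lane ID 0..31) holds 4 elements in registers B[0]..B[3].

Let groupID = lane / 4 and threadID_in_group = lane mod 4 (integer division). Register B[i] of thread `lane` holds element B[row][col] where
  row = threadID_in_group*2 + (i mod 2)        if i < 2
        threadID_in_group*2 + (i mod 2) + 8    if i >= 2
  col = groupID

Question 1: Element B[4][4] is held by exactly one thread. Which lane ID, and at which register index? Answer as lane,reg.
c=4→G=4  r=4→rhi=0,T=2,p=0
L=4*4+2=18  i=0*2+0=0

18,0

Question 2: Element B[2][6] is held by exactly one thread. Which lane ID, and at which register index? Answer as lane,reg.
c=6→G=6  r=2→rhi=0,T=1,p=0
L=6*4+1=25  i=0*2+0=0

25,0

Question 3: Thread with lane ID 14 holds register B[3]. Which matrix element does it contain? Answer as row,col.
lane 14⇒14/4=3, 14 mod 4=2
i=3  r:2·2+1+8⇒13  c:3

13,3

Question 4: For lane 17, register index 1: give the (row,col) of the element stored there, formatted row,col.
lane 17->17/4=4, 17 mod 4=1
i=1  r:2·1+1+0->3  c:4

3,4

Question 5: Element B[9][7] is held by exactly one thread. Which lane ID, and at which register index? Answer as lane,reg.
c=7→G=7  r=9→rhi=1,T=0,p=1
L=7*4+0=28  i=1*2+1=3

28,3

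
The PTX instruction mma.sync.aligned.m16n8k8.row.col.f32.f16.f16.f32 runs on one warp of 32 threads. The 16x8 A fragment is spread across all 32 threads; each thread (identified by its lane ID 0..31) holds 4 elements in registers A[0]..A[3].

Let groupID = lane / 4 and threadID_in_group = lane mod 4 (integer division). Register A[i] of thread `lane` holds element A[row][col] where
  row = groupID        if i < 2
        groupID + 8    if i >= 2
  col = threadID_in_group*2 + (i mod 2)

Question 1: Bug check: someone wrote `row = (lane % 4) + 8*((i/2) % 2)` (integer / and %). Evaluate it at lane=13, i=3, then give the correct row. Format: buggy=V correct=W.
`(lane % 4) + 8*((i/2) % 2)`[13,3]→9
lane 13: G=3 (13/4), T=1 (13%4)
i=3: r=3+8=11, c=1*2+1=3
row: 9 vs 11

buggy=9 correct=11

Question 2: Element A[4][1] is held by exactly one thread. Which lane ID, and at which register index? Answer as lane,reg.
r=4⇒gr=4,Rb=0  c=1⇒th=0,odd=1
L=4*4+0=16  i=0*2+1=1

16,1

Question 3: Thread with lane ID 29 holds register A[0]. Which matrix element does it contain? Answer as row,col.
29: gid=7,tid=1
[0] (7+0,1*2+0) = (7,2)

7,2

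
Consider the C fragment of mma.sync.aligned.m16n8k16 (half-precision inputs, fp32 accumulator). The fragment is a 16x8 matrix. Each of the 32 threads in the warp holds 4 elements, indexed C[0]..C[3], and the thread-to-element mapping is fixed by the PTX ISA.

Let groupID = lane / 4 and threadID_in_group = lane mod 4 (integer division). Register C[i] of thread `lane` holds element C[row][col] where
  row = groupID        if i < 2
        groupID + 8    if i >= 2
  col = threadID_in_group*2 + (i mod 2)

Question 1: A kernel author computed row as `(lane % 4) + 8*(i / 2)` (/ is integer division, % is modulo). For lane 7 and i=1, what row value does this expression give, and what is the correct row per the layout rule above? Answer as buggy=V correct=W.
`(lane % 4) + 8*(i / 2)`[7,1]->3
7: gid=1,tid=3
[1] (1+0,3*2+1) = (1,7)
row: 3 vs 1

buggy=3 correct=1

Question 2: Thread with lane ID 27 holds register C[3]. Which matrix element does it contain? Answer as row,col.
lane 27: gid=6 (27/4), tid=3 (27%4)
i=3: r=6+8=14, c=3*2+1=7

14,7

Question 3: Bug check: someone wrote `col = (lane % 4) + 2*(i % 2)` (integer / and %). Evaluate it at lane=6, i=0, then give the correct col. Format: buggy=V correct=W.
`(lane % 4) + 2*(i % 2)`[6,0]->2
L=6->g=6>>2=1, t=6&3=2
[0]->row 1+0=1  col 2·2+0=4
col: 2 vs 4

buggy=2 correct=4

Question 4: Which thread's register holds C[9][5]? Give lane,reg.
6,3

r: 9->gid=1,r8=1  c: 5->tid=2,i&1=1
L=1*4+2=6  i=1*2+1=3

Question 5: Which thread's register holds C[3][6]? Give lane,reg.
15,0

r=3⇒gr=3,Rb=0  c=6⇒th=3,odd=0
L=3*4+3=15  i=0*2+0=0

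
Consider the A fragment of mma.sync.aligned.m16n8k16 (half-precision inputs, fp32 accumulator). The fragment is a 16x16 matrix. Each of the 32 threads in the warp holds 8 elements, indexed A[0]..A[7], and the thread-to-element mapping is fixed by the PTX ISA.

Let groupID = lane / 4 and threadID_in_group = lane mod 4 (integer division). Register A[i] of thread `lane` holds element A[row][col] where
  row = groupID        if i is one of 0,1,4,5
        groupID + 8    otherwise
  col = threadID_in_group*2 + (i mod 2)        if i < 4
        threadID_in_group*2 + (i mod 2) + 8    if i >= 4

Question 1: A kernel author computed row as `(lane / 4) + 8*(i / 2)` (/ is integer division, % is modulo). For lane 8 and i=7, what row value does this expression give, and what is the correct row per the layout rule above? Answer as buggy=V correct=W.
buggy=26 correct=10

`(lane / 4) + 8*(i / 2)`[8,7]⇒26
8: gr=2,th=0
[7] (2+8,0*2+1+8) = (10,9)
row: 26 vs 10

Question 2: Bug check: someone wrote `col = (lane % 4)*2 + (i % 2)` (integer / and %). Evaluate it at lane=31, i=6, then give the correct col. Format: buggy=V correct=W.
buggy=6 correct=14

`(lane % 4)*2 + (i % 2)`[31,6]->6
lane 31: gid=7 (31/4), tid=3 (31%4)
i=6: r=7+8=15, c=3*2+0+8=14
col: 6 vs 14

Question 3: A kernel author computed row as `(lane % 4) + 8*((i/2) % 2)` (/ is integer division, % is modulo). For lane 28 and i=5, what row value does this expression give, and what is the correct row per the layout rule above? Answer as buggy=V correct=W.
buggy=0 correct=7

`(lane % 4) + 8*((i/2) % 2)`[28,5]⇒0
lane 28: gr=7 (28/4), th=0 (28%4)
i=5: r=7+0=7, c=0*2+1+8=9
row: 0 vs 7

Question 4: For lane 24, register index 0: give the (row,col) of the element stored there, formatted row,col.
lane 24->24/4=6, 24 mod 4=0
i=0  r:6+0->6  c:2·0+0+0->0

6,0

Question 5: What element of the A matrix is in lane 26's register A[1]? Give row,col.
6,5

L=26->g=26>>2=6, t=26&3=2
[1]->row 6+0=6  col 2·2+1+0=5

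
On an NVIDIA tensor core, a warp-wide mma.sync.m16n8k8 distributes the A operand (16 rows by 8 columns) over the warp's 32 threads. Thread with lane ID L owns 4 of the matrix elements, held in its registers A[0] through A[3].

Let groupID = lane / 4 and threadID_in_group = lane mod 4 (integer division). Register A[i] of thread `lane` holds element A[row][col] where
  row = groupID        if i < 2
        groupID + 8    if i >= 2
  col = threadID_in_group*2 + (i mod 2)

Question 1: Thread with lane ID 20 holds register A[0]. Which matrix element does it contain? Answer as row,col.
20: gr=5,th=0
[0] (5+0,0*2+0) = (5,0)

5,0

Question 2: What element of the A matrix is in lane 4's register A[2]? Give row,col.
9,0

L=4->gid=4>>2=1, tid=4&3=0
[2]->row 1+8=9  col 0·2+0=0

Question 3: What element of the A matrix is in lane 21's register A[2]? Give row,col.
lane 21⇒21/4=5, 21 mod 4=1
i=2  r:5+8⇒13  c:2·1+0⇒2

13,2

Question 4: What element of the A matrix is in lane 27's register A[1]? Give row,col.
6,7

lane 27: grp=6 (27/4), tig=3 (27%4)
i=1: r=6+0=6, c=3*2+1=7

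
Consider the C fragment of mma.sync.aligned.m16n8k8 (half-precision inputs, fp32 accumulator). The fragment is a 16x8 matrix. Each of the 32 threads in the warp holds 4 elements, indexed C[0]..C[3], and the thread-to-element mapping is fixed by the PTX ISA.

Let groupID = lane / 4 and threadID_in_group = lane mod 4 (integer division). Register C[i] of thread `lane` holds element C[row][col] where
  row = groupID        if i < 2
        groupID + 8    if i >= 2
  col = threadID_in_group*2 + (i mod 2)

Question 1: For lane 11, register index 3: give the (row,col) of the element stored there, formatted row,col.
L=11→G=11>>2=2, T=11&3=3
[3]→row 2+8=10  col 3·2+1=7

10,7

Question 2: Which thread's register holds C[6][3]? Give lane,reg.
25,1

r=6->g=6,rb=0  c=3->t=1,b0=1
L=6*4+1=25  i=0*2+1=1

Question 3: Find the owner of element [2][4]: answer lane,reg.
10,0

r=2⇒gr=2,Rb=0  c=4⇒th=2,odd=0
L=2*4+2=10  i=0*2+0=0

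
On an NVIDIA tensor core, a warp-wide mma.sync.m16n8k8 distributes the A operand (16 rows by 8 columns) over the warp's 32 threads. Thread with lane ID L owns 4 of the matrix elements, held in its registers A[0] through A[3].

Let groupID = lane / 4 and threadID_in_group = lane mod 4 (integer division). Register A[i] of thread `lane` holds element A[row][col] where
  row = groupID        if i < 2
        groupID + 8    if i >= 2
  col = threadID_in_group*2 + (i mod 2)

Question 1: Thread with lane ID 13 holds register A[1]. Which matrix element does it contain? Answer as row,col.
13: G=3,T=1
[1] (3+0,1*2+1) = (3,3)

3,3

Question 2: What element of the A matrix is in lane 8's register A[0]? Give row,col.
L=8->g=8>>2=2, t=8&3=0
[0]->row 2+0=2  col 0·2+0=0

2,0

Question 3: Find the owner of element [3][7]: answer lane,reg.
15,1

r:3=>grp=3,rB=0  c:7=>tig=3,lo=1
L=3*4+3=15  i=0*2+1=1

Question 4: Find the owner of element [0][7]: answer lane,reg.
r: 0->gid=0,r8=0  c: 7->tid=3,i&1=1
L=0*4+3=3  i=0*2+1=1

3,1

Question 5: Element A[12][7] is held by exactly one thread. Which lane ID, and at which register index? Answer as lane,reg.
r=12→G=4,rhi=1  c=7→T=3,p=1
L=4*4+3=19  i=1*2+1=3

19,3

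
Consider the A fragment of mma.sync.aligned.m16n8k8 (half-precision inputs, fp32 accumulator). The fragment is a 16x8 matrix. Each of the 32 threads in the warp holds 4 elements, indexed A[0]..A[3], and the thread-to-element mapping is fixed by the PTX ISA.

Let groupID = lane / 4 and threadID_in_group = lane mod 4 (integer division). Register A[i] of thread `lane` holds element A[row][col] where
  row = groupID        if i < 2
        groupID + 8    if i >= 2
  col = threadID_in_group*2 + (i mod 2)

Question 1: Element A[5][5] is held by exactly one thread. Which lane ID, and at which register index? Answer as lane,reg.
r=5→G=5,rhi=0  c=5→T=2,p=1
L=5*4+2=22  i=0*2+1=1

22,1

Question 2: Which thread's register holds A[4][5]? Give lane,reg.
r:4=>grp=4,rB=0  c:5=>tig=2,lo=1
L=4*4+2=18  i=0*2+1=1

18,1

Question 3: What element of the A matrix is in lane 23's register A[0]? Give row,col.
lane 23->23/4=5, 23 mod 4=3
i=0  r:5+0->5  c:2·3+0->6

5,6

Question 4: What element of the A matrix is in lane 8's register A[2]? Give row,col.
10,0

lane 8: gr=2 (8/4), th=0 (8%4)
i=2: r=2+8=10, c=0*2+0=0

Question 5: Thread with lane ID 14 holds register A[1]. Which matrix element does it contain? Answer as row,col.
3,5

lane 14⇒14/4=3, 14 mod 4=2
i=1  r:3+0⇒3  c:2·2+1⇒5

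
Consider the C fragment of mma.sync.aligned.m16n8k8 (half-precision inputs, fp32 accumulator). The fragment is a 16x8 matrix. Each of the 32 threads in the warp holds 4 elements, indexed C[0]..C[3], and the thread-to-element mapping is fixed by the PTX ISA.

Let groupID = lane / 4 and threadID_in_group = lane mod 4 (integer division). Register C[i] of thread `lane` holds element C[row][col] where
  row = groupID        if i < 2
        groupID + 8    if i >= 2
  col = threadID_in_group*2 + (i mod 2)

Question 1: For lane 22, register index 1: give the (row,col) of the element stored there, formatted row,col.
lane 22: g=5 (22/4), t=2 (22%4)
i=1: r=5+0=5, c=2*2+1=5

5,5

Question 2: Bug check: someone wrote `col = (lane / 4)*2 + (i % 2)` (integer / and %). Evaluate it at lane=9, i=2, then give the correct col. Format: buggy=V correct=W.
buggy=4 correct=2

`(lane / 4)*2 + (i % 2)`[9,2]->4
lane 9->9/4=2, 9 mod 4=1
i=2  r:2+8->10  c:2·1+0->2
col: 4 vs 2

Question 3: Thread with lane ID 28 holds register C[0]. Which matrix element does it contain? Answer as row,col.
7,0

28: grp=7,tig=0
[0] (7+0,0*2+0) = (7,0)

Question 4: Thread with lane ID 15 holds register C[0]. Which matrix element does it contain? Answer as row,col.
15: grp=3,tig=3
[0] (3+0,3*2+0) = (3,6)

3,6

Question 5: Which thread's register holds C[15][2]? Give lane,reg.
r=15→G=7,rhi=1  c=2→T=1,p=0
L=7*4+1=29  i=1*2+0=2

29,2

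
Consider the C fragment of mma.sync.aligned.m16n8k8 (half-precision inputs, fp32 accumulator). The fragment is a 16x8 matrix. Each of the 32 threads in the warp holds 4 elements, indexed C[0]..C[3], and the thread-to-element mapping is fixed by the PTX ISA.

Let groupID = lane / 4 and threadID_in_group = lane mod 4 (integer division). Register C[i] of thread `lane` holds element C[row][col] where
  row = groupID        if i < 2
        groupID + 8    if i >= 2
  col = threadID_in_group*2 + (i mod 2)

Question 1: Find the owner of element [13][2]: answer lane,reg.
21,2

r=13->g=5,rb=1  c=2->t=1,b0=0
L=5*4+1=21  i=1*2+0=2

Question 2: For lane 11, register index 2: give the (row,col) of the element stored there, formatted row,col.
lane 11: grp=2 (11/4), tig=3 (11%4)
i=2: r=2+8=10, c=3*2+0=6

10,6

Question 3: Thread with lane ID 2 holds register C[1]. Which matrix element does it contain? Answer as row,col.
lane 2⇒2/4=0, 2 mod 4=2
i=1  r:0+0⇒0  c:2·2+1⇒5

0,5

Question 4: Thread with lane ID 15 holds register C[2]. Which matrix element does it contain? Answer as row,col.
15: grp=3,tig=3
[2] (3+8,3*2+0) = (11,6)

11,6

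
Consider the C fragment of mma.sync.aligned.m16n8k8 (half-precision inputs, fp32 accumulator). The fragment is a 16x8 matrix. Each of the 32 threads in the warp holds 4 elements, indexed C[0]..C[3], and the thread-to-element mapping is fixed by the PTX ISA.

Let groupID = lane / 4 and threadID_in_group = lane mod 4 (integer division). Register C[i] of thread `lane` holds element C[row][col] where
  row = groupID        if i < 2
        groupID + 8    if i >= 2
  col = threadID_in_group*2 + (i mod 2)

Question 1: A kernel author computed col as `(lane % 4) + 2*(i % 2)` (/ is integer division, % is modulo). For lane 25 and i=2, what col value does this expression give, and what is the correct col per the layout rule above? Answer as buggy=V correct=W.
buggy=1 correct=2

`(lane % 4) + 2*(i % 2)`[25,2]⇒1
L=25⇒gr=25>>2=6, th=25&3=1
[2]⇒row 6+8=14  col 1·2+0=2
col: 1 vs 2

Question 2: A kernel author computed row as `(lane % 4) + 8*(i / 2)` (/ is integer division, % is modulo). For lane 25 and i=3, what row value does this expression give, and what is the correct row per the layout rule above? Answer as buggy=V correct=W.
`(lane % 4) + 8*(i / 2)`[25,3]->9
L=25->g=25>>2=6, t=25&3=1
[3]->row 6+8=14  col 1·2+1=3
row: 9 vs 14

buggy=9 correct=14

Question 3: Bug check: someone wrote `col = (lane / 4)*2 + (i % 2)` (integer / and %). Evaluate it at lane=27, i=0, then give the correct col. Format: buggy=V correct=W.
buggy=12 correct=6

`(lane / 4)*2 + (i % 2)`[27,0]→12
lane 27: G=6 (27/4), T=3 (27%4)
i=0: r=6+0=6, c=3*2+0=6
col: 12 vs 6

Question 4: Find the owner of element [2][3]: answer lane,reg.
9,1

r:2=>grp=2,rB=0  c:3=>tig=1,lo=1
L=2*4+1=9  i=0*2+1=1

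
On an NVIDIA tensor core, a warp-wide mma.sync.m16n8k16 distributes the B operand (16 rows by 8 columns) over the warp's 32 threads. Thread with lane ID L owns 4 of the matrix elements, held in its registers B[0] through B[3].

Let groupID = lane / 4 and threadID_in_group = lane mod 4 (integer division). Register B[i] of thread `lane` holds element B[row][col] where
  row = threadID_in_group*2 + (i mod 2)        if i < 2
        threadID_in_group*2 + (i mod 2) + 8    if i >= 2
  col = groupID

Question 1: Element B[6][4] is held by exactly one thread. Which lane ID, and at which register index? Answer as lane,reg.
c: 4->gid=4  r: 6->r8=0,tid=3,i&1=0
L=4*4+3=19  i=0*2+0=0

19,0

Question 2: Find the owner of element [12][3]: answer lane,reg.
14,2

c:3=>grp=3  r:12=>rB=1,tig=2,lo=0
L=3*4+2=14  i=1*2+0=2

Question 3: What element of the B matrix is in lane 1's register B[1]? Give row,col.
lane 1->1/4=0, 1 mod 4=1
i=1  r:2·1+1+0->3  c:0

3,0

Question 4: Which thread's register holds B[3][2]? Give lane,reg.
c=2⇒gr=2  r=3⇒Rb=0,th=1,odd=1
L=2*4+1=9  i=0*2+1=1

9,1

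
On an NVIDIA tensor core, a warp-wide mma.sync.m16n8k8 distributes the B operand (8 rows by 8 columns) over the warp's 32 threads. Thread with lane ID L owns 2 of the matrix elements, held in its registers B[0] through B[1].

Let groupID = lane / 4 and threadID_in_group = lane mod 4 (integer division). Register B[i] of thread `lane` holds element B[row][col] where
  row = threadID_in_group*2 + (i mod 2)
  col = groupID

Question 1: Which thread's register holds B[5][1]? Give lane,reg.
c=1→G=1  r=5→T=2,p=1
L=1*4+2=6  i=1=1

6,1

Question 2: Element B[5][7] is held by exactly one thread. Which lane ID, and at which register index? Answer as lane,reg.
30,1

c=7⇒gr=7  r=5⇒th=2,odd=1
L=7*4+2=30  i=1=1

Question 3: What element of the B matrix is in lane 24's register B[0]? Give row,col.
0,6

L=24→G=24>>2=6, T=24&3=0
[0]→row 0·2+0=0  col G=6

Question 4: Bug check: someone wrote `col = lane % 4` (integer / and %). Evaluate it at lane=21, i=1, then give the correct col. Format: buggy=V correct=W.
`lane % 4`[21,1]=>1
lane 21: grp=5 (21/4), tig=1 (21%4)
i=1: r=1*2+1=3, c=grp=5
col: 1 vs 5

buggy=1 correct=5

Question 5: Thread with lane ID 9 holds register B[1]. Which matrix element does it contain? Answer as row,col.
L=9->gid=9>>2=2, tid=9&3=1
[1]->row 1·2+1=3  col gid=2

3,2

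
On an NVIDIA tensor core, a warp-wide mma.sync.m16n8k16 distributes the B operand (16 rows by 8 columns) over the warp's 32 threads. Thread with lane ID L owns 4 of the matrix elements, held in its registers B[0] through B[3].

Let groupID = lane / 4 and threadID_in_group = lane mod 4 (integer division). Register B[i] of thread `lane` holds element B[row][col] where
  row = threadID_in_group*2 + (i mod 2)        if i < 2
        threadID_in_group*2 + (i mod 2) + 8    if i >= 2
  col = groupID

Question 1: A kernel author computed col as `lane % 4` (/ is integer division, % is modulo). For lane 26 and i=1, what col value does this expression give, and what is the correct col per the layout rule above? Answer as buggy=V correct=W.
`lane % 4`[26,1]->2
26: g=6,t=2
[1] (2*2+1+0,6) = (5,6)
col: 2 vs 6

buggy=2 correct=6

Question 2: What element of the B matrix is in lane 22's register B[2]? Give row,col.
L=22->gid=22>>2=5, tid=22&3=2
[2]->row 2·2+0+8=12  col gid=5

12,5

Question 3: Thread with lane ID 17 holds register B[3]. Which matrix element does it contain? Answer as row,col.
L=17→G=17>>2=4, T=17&3=1
[3]→row 1·2+1+8=11  col G=4

11,4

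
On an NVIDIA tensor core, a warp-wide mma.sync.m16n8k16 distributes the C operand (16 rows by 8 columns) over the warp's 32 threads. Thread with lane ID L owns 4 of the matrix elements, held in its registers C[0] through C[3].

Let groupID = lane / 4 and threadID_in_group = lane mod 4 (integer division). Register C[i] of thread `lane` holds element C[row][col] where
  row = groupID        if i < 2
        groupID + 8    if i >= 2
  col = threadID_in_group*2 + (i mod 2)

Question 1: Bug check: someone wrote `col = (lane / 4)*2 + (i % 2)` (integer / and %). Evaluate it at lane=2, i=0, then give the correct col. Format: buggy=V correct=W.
buggy=0 correct=4

`(lane / 4)*2 + (i % 2)`[2,0]→0
2: G=0,T=2
[0] (0+0,2*2+0) = (0,4)
col: 0 vs 4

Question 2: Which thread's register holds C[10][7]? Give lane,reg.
r=10⇒gr=2,Rb=1  c=7⇒th=3,odd=1
L=2*4+3=11  i=1*2+1=3

11,3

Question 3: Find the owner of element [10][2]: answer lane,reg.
9,2

r: 10->gid=2,r8=1  c: 2->tid=1,i&1=0
L=2*4+1=9  i=1*2+0=2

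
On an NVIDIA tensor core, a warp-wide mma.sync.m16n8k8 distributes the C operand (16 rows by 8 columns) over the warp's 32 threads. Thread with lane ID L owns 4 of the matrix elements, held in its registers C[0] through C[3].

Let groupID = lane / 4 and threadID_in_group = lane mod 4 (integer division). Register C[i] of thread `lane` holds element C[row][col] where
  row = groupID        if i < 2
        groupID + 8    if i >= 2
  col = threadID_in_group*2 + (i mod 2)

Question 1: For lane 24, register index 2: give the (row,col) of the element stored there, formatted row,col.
14,0

lane 24: g=6 (24/4), t=0 (24%4)
i=2: r=6+8=14, c=0*2+0=0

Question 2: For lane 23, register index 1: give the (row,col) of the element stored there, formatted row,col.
5,7

23: G=5,T=3
[1] (5+0,3*2+1) = (5,7)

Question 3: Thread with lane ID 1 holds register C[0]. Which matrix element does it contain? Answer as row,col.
L=1->gid=1>>2=0, tid=1&3=1
[0]->row 0+0=0  col 1·2+0=2

0,2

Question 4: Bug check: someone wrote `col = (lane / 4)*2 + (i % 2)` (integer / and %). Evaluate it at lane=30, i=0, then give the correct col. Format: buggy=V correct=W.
`(lane / 4)*2 + (i % 2)`[30,0]⇒14
lane 30⇒30/4=7, 30 mod 4=2
i=0  r:7+0⇒7  c:2·2+0⇒4
col: 14 vs 4

buggy=14 correct=4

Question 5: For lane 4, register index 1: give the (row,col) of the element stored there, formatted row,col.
1,1

lane 4->4/4=1, 4 mod 4=0
i=1  r:1+0->1  c:2·0+1->1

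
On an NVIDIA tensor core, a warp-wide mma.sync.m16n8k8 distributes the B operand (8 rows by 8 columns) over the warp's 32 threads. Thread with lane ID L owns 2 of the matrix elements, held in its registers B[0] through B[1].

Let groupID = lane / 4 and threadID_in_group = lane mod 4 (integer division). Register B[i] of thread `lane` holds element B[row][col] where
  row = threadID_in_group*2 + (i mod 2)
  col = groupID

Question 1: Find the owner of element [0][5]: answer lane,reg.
c:5=>grp=5  r:0=>tig=0,lo=0
L=5*4+0=20  i=0=0

20,0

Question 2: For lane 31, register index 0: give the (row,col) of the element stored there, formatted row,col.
31: G=7,T=3
[0] (3*2+0,7) = (6,7)

6,7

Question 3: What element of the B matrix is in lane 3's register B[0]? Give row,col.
6,0

lane 3->3/4=0, 3 mod 4=3
i=0  r:2·3+0->6  c:0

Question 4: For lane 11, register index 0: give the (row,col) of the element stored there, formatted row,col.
lane 11: g=2 (11/4), t=3 (11%4)
i=0: r=3*2+0=6, c=g=2

6,2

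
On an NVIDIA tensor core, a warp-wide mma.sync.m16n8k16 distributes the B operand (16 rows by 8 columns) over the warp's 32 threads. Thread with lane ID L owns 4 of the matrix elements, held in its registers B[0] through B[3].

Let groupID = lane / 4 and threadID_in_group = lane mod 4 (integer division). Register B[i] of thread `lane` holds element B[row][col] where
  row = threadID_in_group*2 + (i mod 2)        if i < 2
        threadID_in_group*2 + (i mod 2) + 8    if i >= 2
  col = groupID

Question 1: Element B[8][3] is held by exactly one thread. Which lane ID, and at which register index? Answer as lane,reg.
12,2

c=3⇒gr=3  r=8⇒Rb=1,th=0,odd=0
L=3*4+0=12  i=1*2+0=2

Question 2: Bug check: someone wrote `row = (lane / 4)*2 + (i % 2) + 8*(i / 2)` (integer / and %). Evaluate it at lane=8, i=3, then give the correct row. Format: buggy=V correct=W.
buggy=13 correct=9

`(lane / 4)*2 + (i % 2) + 8*(i / 2)`[8,3]=>13
lane 8=>8/4=2, 8 mod 4=0
i=3  r:2·0+1+8=>9  c:2
row: 13 vs 9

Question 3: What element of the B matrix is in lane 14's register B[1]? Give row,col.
5,3

L=14->g=14>>2=3, t=14&3=2
[1]->row 2·2+1+0=5  col g=3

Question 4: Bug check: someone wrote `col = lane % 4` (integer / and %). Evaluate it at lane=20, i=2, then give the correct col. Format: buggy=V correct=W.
`lane % 4`[20,2]->0
lane 20: gid=5 (20/4), tid=0 (20%4)
i=2: r=0*2+0+8=8, c=gid=5
col: 0 vs 5

buggy=0 correct=5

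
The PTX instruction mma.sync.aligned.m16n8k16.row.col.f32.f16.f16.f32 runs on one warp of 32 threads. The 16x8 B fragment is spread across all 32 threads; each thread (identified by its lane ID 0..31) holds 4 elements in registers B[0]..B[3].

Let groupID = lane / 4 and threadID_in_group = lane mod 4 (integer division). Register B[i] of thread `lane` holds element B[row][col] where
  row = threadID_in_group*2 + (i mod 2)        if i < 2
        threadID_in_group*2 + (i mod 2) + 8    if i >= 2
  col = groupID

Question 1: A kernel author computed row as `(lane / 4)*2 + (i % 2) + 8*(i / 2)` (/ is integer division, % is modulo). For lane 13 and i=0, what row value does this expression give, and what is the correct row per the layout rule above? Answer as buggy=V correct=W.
`(lane / 4)*2 + (i % 2) + 8*(i / 2)`[13,0]->6
lane 13->13/4=3, 13 mod 4=1
i=0  r:2·1+0+0->2  c:3
row: 6 vs 2

buggy=6 correct=2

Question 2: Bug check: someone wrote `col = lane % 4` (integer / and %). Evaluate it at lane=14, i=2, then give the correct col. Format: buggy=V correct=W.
`lane % 4`[14,2]=>2
14: grp=3,tig=2
[2] (2*2+0+8,3) = (12,3)
col: 2 vs 3

buggy=2 correct=3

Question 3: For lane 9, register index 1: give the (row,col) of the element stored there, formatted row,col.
3,2

L=9→G=9>>2=2, T=9&3=1
[1]→row 1·2+1+0=3  col G=2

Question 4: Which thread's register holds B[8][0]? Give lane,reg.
0,2

c=0→G=0  r=8→rhi=1,T=0,p=0
L=0*4+0=0  i=1*2+0=2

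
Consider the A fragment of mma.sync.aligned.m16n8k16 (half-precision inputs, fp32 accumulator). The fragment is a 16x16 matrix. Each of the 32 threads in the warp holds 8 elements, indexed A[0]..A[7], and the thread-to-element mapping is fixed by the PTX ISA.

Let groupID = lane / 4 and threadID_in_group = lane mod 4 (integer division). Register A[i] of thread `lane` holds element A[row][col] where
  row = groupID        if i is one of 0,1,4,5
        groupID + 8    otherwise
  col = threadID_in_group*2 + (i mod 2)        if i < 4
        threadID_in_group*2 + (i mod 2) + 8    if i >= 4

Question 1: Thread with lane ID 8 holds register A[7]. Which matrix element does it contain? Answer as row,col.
L=8→G=8>>2=2, T=8&3=0
[7]→row 2+8=10  col 0·2+1+8=9

10,9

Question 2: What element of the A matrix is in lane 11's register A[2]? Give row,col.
10,6

L=11=>grp=11>>2=2, tig=11&3=3
[2]=>row 2+8=10  col 3·2+0+0=6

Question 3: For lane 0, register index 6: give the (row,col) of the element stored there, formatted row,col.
8,8

lane 0->0/4=0, 0 mod 4=0
i=6  r:0+8->8  c:2·0+0+8->8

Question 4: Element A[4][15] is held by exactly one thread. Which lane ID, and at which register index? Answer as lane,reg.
r: 4->gid=4,r8=0  c: 15->c8=1,tid=3,i&1=1
L=4*4+3=19  i=1*4+0*2+1=5

19,5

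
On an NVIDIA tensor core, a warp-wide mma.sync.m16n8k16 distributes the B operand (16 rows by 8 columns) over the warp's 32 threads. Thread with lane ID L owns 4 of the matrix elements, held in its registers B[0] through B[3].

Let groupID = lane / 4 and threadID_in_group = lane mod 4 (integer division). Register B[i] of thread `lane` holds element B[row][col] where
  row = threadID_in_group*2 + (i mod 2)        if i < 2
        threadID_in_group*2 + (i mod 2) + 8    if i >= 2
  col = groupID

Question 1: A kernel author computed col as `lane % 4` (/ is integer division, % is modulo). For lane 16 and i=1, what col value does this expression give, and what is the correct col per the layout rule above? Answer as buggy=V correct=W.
buggy=0 correct=4

`lane % 4`[16,1]⇒0
16: gr=4,th=0
[1] (0*2+1+0,4) = (1,4)
col: 0 vs 4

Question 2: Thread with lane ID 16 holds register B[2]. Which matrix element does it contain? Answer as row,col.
8,4

lane 16→16/4=4, 16 mod 4=0
i=2  r:2·0+0+8→8  c:4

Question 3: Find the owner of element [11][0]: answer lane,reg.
c:0=>grp=0  r:11=>rB=1,tig=1,lo=1
L=0*4+1=1  i=1*2+1=3

1,3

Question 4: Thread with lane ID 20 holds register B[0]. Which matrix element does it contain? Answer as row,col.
0,5

L=20->g=20>>2=5, t=20&3=0
[0]->row 0·2+0+0=0  col g=5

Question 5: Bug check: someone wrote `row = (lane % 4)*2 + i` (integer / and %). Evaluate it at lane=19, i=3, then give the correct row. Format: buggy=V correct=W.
`(lane % 4)*2 + i`[19,3]→9
lane 19→19/4=4, 19 mod 4=3
i=3  r:2·3+1+8→15  c:4
row: 9 vs 15

buggy=9 correct=15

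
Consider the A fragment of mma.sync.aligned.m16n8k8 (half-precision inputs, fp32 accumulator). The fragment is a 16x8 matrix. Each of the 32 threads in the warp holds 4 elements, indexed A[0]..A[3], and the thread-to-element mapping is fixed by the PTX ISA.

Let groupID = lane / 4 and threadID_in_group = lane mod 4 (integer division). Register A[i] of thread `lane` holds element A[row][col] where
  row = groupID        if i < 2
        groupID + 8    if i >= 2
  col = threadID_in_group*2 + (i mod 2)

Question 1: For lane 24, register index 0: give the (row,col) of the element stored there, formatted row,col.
L=24→G=24>>2=6, T=24&3=0
[0]→row 6+0=6  col 0·2+0=0

6,0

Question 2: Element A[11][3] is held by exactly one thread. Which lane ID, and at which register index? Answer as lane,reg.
r: 11->gid=3,r8=1  c: 3->tid=1,i&1=1
L=3*4+1=13  i=1*2+1=3

13,3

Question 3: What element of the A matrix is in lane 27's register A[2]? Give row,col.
14,6

27: g=6,t=3
[2] (6+8,3*2+0) = (14,6)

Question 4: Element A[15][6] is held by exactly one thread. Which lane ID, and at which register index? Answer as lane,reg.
r=15→G=7,rhi=1  c=6→T=3,p=0
L=7*4+3=31  i=1*2+0=2

31,2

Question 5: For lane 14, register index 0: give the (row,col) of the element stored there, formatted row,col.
3,4

L=14=>grp=14>>2=3, tig=14&3=2
[0]=>row 3+0=3  col 2·2+0=4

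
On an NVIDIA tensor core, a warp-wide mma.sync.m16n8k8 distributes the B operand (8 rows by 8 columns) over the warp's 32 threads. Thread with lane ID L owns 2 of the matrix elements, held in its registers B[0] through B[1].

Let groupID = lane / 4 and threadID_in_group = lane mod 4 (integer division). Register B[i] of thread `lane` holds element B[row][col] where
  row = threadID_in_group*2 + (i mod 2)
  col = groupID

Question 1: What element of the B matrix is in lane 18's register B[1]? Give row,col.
L=18->g=18>>2=4, t=18&3=2
[1]->row 2·2+1=5  col g=4

5,4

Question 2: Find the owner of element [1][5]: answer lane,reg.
c: 5->gid=5  r: 1->tid=0,i&1=1
L=5*4+0=20  i=1=1

20,1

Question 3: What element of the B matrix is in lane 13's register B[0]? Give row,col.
lane 13: grp=3 (13/4), tig=1 (13%4)
i=0: r=1*2+0=2, c=grp=3

2,3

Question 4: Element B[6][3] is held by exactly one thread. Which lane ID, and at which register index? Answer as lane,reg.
15,0

c: 3->gid=3  r: 6->tid=3,i&1=0
L=3*4+3=15  i=0=0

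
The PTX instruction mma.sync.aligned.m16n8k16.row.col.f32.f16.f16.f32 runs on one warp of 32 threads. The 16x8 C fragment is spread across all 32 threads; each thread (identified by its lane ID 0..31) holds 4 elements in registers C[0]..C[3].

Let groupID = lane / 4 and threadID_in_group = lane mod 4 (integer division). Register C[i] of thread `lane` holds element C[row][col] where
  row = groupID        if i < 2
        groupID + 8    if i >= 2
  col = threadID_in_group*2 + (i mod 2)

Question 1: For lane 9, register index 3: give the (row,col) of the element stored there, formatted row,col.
lane 9: G=2 (9/4), T=1 (9%4)
i=3: r=2+8=10, c=1*2+1=3

10,3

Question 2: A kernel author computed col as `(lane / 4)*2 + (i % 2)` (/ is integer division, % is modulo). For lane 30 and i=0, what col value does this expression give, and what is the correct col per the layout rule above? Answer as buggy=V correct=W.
`(lane / 4)*2 + (i % 2)`[30,0]->14
lane 30->30/4=7, 30 mod 4=2
i=0  r:7+0->7  c:2·2+0->4
col: 14 vs 4

buggy=14 correct=4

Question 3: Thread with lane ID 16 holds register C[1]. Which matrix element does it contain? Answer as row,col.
4,1

lane 16: grp=4 (16/4), tig=0 (16%4)
i=1: r=4+0=4, c=0*2+1=1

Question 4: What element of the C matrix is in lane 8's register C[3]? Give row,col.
10,1

L=8⇒gr=8>>2=2, th=8&3=0
[3]⇒row 2+8=10  col 0·2+1=1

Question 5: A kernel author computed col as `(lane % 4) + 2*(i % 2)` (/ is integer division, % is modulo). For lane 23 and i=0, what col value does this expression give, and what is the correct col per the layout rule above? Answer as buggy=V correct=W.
buggy=3 correct=6

`(lane % 4) + 2*(i % 2)`[23,0]→3
23: G=5,T=3
[0] (5+0,3*2+0) = (5,6)
col: 3 vs 6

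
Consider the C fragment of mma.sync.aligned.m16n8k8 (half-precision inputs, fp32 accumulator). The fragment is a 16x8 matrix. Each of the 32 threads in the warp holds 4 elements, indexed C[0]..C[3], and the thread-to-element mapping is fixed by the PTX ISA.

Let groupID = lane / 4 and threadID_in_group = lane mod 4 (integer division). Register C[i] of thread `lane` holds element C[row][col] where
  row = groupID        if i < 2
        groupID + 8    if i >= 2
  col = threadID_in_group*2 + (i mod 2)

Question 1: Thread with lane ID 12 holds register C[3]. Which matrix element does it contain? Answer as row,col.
11,1

lane 12: gr=3 (12/4), th=0 (12%4)
i=3: r=3+8=11, c=0*2+1=1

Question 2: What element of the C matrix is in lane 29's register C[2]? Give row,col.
15,2

lane 29: gid=7 (29/4), tid=1 (29%4)
i=2: r=7+8=15, c=1*2+0=2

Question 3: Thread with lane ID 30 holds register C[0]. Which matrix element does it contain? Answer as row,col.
lane 30: G=7 (30/4), T=2 (30%4)
i=0: r=7+0=7, c=2*2+0=4

7,4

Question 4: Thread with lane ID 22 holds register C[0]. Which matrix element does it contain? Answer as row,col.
5,4

lane 22: G=5 (22/4), T=2 (22%4)
i=0: r=5+0=5, c=2*2+0=4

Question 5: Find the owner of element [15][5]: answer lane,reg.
30,3

r:15=>grp=7,rB=1  c:5=>tig=2,lo=1
L=7*4+2=30  i=1*2+1=3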